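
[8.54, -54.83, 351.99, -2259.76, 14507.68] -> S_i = 8.54*(-6.42)^i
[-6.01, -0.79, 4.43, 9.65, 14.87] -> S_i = -6.01 + 5.22*i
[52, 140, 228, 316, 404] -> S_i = 52 + 88*i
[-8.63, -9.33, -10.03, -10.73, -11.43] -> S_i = -8.63 + -0.70*i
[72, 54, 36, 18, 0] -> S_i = 72 + -18*i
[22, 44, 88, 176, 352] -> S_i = 22*2^i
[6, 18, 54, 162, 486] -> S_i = 6*3^i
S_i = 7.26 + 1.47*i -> [7.26, 8.73, 10.2, 11.67, 13.14]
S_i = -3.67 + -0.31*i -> [-3.67, -3.98, -4.29, -4.6, -4.91]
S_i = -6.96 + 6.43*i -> [-6.96, -0.53, 5.9, 12.33, 18.76]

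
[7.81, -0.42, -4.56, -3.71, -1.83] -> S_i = Random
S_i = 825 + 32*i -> [825, 857, 889, 921, 953]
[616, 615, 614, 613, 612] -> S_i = 616 + -1*i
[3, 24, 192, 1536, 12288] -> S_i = 3*8^i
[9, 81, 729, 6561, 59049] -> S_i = 9*9^i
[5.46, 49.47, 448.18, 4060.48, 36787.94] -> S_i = 5.46*9.06^i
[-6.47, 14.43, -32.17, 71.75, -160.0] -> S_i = -6.47*(-2.23)^i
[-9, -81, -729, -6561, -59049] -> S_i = -9*9^i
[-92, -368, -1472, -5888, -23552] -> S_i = -92*4^i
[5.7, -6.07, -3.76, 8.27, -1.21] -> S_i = Random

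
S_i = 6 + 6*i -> [6, 12, 18, 24, 30]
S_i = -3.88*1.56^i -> [-3.88, -6.05, -9.44, -14.73, -22.98]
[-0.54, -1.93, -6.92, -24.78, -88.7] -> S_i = -0.54*3.58^i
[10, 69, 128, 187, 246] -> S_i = 10 + 59*i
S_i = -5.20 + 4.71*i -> [-5.2, -0.49, 4.22, 8.93, 13.64]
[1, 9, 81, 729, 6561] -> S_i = 1*9^i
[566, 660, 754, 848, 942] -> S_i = 566 + 94*i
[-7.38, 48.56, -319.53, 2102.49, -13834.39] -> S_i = -7.38*(-6.58)^i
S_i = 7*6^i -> [7, 42, 252, 1512, 9072]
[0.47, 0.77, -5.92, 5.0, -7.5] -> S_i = Random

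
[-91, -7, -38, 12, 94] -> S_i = Random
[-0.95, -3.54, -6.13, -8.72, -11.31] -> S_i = -0.95 + -2.59*i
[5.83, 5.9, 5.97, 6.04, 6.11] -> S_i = 5.83 + 0.07*i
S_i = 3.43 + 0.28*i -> [3.43, 3.71, 3.99, 4.27, 4.55]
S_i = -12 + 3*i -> [-12, -9, -6, -3, 0]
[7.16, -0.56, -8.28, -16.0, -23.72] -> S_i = 7.16 + -7.72*i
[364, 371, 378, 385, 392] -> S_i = 364 + 7*i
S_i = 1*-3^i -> [1, -3, 9, -27, 81]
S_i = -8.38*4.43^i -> [-8.38, -37.12, -164.46, -728.54, -3227.45]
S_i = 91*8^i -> [91, 728, 5824, 46592, 372736]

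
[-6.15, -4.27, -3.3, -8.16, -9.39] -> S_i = Random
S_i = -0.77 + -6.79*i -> [-0.77, -7.56, -14.35, -21.14, -27.93]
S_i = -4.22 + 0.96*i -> [-4.22, -3.26, -2.3, -1.34, -0.38]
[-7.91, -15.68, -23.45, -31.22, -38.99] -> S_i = -7.91 + -7.77*i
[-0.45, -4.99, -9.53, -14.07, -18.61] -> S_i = -0.45 + -4.54*i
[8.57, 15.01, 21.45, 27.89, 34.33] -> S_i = 8.57 + 6.44*i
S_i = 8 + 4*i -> [8, 12, 16, 20, 24]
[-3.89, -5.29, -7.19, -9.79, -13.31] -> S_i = -3.89*1.36^i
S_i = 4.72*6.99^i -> [4.72, 32.99, 230.62, 1612.03, 11268.1]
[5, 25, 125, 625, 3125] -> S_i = 5*5^i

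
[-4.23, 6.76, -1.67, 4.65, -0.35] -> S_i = Random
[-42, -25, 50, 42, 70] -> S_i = Random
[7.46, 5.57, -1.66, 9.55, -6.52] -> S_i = Random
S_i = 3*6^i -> [3, 18, 108, 648, 3888]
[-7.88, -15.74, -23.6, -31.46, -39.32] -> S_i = -7.88 + -7.86*i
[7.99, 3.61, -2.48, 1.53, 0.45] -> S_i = Random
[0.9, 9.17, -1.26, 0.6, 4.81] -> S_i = Random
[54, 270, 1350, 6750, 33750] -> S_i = 54*5^i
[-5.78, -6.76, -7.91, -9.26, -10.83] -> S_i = -5.78*1.17^i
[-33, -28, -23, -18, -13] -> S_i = -33 + 5*i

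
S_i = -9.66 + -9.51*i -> [-9.66, -19.17, -28.68, -38.19, -47.7]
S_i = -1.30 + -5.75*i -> [-1.3, -7.05, -12.8, -18.55, -24.3]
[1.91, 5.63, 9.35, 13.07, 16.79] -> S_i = 1.91 + 3.72*i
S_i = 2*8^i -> [2, 16, 128, 1024, 8192]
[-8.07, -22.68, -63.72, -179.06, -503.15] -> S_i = -8.07*2.81^i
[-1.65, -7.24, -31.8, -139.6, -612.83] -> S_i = -1.65*4.39^i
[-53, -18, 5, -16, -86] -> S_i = Random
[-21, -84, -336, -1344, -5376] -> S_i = -21*4^i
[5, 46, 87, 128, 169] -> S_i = 5 + 41*i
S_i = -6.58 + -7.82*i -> [-6.58, -14.4, -22.22, -30.04, -37.86]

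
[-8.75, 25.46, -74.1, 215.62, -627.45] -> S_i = -8.75*(-2.91)^i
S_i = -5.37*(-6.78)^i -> [-5.37, 36.41, -246.85, 1673.65, -11347.31]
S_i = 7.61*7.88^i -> [7.61, 59.97, 472.54, 3723.6, 29341.99]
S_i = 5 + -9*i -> [5, -4, -13, -22, -31]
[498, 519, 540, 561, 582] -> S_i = 498 + 21*i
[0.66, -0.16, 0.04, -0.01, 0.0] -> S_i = 0.66*(-0.24)^i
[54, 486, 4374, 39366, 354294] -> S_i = 54*9^i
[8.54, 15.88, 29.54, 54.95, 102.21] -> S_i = 8.54*1.86^i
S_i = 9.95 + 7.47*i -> [9.95, 17.42, 24.89, 32.36, 39.83]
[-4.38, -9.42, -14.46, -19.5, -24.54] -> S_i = -4.38 + -5.04*i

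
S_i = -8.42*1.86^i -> [-8.42, -15.66, -29.13, -54.18, -100.78]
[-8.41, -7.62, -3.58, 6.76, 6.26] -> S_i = Random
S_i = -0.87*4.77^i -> [-0.87, -4.15, -19.8, -94.42, -450.39]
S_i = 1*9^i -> [1, 9, 81, 729, 6561]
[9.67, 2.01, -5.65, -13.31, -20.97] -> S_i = 9.67 + -7.66*i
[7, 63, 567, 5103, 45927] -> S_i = 7*9^i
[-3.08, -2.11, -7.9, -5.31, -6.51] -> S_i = Random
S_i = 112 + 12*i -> [112, 124, 136, 148, 160]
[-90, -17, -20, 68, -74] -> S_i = Random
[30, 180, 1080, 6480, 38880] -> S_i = 30*6^i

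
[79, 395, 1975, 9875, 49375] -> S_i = 79*5^i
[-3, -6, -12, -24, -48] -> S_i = -3*2^i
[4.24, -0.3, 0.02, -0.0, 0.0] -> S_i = 4.24*(-0.07)^i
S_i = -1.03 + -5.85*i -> [-1.03, -6.88, -12.73, -18.58, -24.43]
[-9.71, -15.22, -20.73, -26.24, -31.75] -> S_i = -9.71 + -5.51*i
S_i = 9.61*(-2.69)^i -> [9.61, -25.85, 69.54, -187.06, 503.19]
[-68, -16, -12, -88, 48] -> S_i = Random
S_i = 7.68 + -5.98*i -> [7.68, 1.7, -4.28, -10.26, -16.24]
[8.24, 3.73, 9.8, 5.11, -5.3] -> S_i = Random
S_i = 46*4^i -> [46, 184, 736, 2944, 11776]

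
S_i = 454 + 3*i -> [454, 457, 460, 463, 466]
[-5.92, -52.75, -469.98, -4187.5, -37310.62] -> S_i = -5.92*8.91^i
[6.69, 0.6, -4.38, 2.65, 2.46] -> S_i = Random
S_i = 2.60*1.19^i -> [2.6, 3.09, 3.68, 4.38, 5.21]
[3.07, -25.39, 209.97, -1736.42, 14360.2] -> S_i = 3.07*(-8.27)^i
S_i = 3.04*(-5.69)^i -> [3.04, -17.3, 98.42, -560.03, 3186.56]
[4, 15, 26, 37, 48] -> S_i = 4 + 11*i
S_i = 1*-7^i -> [1, -7, 49, -343, 2401]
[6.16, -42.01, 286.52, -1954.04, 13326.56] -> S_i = 6.16*(-6.82)^i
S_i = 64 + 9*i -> [64, 73, 82, 91, 100]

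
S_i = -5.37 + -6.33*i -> [-5.37, -11.7, -18.03, -24.36, -30.69]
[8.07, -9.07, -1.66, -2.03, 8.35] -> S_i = Random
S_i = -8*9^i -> [-8, -72, -648, -5832, -52488]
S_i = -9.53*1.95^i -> [-9.53, -18.58, -36.24, -70.66, -137.79]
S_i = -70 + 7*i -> [-70, -63, -56, -49, -42]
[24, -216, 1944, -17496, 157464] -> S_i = 24*-9^i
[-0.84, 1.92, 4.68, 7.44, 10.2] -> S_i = -0.84 + 2.76*i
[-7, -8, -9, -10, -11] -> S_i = -7 + -1*i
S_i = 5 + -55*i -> [5, -50, -105, -160, -215]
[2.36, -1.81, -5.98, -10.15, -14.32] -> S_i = 2.36 + -4.17*i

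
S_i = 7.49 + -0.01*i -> [7.49, 7.48, 7.47, 7.46, 7.45]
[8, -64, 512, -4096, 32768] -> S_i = 8*-8^i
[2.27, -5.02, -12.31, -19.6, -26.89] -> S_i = 2.27 + -7.29*i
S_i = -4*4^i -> [-4, -16, -64, -256, -1024]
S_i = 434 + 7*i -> [434, 441, 448, 455, 462]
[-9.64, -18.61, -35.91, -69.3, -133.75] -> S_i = -9.64*1.93^i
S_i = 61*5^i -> [61, 305, 1525, 7625, 38125]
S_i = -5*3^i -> [-5, -15, -45, -135, -405]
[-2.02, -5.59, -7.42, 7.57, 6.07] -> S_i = Random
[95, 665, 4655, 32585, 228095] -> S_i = 95*7^i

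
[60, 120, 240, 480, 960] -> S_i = 60*2^i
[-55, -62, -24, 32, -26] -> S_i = Random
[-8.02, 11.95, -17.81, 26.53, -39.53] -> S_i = -8.02*(-1.49)^i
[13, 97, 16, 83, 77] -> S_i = Random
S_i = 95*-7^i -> [95, -665, 4655, -32585, 228095]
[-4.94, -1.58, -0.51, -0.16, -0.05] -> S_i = -4.94*0.32^i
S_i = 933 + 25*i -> [933, 958, 983, 1008, 1033]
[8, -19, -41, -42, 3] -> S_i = Random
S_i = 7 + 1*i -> [7, 8, 9, 10, 11]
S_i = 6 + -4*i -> [6, 2, -2, -6, -10]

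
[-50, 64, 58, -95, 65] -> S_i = Random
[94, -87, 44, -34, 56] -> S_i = Random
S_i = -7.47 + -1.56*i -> [-7.47, -9.03, -10.59, -12.15, -13.71]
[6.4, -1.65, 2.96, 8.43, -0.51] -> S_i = Random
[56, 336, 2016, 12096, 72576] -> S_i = 56*6^i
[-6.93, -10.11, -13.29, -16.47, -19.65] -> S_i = -6.93 + -3.18*i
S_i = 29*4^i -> [29, 116, 464, 1856, 7424]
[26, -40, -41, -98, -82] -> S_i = Random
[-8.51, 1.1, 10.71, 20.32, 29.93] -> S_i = -8.51 + 9.61*i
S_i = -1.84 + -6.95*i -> [-1.84, -8.79, -15.74, -22.69, -29.64]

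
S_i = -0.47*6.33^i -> [-0.47, -2.98, -18.83, -119.21, -754.59]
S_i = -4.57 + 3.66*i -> [-4.57, -0.91, 2.75, 6.41, 10.07]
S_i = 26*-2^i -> [26, -52, 104, -208, 416]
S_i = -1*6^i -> [-1, -6, -36, -216, -1296]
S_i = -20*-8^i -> [-20, 160, -1280, 10240, -81920]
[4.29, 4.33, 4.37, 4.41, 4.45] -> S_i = 4.29 + 0.04*i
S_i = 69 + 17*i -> [69, 86, 103, 120, 137]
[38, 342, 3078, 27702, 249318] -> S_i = 38*9^i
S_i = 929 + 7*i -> [929, 936, 943, 950, 957]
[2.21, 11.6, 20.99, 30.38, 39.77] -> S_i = 2.21 + 9.39*i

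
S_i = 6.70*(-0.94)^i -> [6.7, -6.3, 5.92, -5.56, 5.23]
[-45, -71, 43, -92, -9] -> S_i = Random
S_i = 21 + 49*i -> [21, 70, 119, 168, 217]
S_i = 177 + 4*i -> [177, 181, 185, 189, 193]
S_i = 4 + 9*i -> [4, 13, 22, 31, 40]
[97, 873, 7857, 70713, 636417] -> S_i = 97*9^i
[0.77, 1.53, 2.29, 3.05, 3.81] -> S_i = 0.77 + 0.76*i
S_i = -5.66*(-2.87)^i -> [-5.66, 16.24, -46.62, 133.8, -384.01]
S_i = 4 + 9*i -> [4, 13, 22, 31, 40]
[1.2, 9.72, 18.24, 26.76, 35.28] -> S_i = 1.20 + 8.52*i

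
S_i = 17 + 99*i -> [17, 116, 215, 314, 413]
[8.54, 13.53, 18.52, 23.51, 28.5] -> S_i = 8.54 + 4.99*i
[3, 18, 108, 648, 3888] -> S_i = 3*6^i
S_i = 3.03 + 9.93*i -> [3.03, 12.96, 22.89, 32.82, 42.75]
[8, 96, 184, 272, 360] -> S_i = 8 + 88*i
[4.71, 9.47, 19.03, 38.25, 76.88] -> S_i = 4.71*2.01^i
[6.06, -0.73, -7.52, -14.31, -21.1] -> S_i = 6.06 + -6.79*i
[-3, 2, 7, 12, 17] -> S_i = -3 + 5*i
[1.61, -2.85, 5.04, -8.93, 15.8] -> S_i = 1.61*(-1.77)^i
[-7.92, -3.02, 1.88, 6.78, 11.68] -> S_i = -7.92 + 4.90*i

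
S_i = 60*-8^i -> [60, -480, 3840, -30720, 245760]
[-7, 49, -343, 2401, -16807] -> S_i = -7*-7^i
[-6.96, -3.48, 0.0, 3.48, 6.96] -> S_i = -6.96 + 3.48*i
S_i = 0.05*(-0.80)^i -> [0.05, -0.04, 0.03, -0.03, 0.02]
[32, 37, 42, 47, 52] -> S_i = 32 + 5*i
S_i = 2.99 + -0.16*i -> [2.99, 2.83, 2.67, 2.51, 2.35]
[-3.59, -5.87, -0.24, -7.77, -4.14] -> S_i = Random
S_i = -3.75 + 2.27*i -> [-3.75, -1.48, 0.79, 3.06, 5.33]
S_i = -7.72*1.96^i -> [-7.72, -15.13, -29.66, -58.13, -113.93]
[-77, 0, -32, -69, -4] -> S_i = Random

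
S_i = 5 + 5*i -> [5, 10, 15, 20, 25]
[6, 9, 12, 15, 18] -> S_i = 6 + 3*i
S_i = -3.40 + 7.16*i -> [-3.4, 3.76, 10.92, 18.08, 25.24]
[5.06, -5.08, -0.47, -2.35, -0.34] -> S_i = Random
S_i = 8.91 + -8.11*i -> [8.91, 0.8, -7.31, -15.42, -23.53]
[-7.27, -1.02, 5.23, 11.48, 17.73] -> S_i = -7.27 + 6.25*i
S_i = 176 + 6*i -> [176, 182, 188, 194, 200]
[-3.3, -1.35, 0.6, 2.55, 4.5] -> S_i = -3.30 + 1.95*i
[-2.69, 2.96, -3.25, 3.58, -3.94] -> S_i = -2.69*(-1.10)^i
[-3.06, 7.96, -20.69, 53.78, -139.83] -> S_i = -3.06*(-2.60)^i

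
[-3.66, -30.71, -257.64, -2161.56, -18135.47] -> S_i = -3.66*8.39^i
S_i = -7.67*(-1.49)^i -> [-7.67, 11.43, -17.03, 25.37, -37.8]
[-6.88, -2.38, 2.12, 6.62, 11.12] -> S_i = -6.88 + 4.50*i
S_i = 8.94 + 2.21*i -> [8.94, 11.15, 13.36, 15.57, 17.78]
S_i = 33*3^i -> [33, 99, 297, 891, 2673]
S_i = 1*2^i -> [1, 2, 4, 8, 16]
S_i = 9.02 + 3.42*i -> [9.02, 12.44, 15.86, 19.28, 22.7]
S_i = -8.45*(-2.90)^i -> [-8.45, 24.5, -71.06, 206.09, -597.65]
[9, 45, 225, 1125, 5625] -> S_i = 9*5^i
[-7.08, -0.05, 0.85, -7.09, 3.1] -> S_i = Random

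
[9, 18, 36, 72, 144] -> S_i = 9*2^i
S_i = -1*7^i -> [-1, -7, -49, -343, -2401]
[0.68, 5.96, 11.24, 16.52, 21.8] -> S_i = 0.68 + 5.28*i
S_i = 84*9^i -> [84, 756, 6804, 61236, 551124]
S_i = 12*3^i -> [12, 36, 108, 324, 972]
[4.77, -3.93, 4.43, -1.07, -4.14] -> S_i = Random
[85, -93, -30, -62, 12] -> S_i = Random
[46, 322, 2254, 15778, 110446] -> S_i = 46*7^i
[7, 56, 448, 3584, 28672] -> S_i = 7*8^i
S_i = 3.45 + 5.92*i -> [3.45, 9.37, 15.29, 21.21, 27.13]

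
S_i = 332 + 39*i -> [332, 371, 410, 449, 488]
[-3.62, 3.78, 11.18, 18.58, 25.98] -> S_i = -3.62 + 7.40*i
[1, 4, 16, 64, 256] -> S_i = 1*4^i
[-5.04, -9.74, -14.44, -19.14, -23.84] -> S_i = -5.04 + -4.70*i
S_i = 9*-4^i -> [9, -36, 144, -576, 2304]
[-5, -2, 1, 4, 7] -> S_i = -5 + 3*i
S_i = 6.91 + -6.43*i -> [6.91, 0.48, -5.95, -12.38, -18.81]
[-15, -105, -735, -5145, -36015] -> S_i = -15*7^i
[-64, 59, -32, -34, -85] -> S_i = Random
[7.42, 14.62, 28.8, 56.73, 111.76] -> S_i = 7.42*1.97^i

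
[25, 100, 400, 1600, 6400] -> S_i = 25*4^i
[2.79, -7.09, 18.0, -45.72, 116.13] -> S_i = 2.79*(-2.54)^i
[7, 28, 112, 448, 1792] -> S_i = 7*4^i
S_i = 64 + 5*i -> [64, 69, 74, 79, 84]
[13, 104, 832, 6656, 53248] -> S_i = 13*8^i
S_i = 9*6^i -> [9, 54, 324, 1944, 11664]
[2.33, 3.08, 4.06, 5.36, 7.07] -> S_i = 2.33*1.32^i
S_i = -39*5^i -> [-39, -195, -975, -4875, -24375]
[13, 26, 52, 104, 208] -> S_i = 13*2^i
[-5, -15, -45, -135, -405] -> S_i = -5*3^i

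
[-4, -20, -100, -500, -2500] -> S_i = -4*5^i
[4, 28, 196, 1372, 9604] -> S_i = 4*7^i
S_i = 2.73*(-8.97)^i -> [2.73, -24.49, 219.66, -1970.33, 17673.9]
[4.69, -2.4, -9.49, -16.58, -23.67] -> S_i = 4.69 + -7.09*i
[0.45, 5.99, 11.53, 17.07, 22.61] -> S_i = 0.45 + 5.54*i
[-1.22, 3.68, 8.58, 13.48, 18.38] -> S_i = -1.22 + 4.90*i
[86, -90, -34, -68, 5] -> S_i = Random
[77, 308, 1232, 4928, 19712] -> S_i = 77*4^i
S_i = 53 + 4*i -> [53, 57, 61, 65, 69]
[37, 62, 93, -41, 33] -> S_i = Random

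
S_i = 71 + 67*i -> [71, 138, 205, 272, 339]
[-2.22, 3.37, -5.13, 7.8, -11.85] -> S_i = -2.22*(-1.52)^i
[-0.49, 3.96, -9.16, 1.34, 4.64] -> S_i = Random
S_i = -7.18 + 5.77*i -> [-7.18, -1.41, 4.36, 10.13, 15.9]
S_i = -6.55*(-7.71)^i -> [-6.55, 50.5, -389.36, 3001.96, -23145.09]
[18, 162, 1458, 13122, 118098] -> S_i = 18*9^i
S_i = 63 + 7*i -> [63, 70, 77, 84, 91]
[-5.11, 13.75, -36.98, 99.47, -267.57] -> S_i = -5.11*(-2.69)^i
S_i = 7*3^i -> [7, 21, 63, 189, 567]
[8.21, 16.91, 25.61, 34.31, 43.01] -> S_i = 8.21 + 8.70*i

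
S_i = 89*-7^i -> [89, -623, 4361, -30527, 213689]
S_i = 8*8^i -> [8, 64, 512, 4096, 32768]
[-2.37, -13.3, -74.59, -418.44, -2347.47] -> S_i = -2.37*5.61^i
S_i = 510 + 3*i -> [510, 513, 516, 519, 522]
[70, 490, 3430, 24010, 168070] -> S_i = 70*7^i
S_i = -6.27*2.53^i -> [-6.27, -15.86, -40.13, -101.54, -256.89]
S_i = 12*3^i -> [12, 36, 108, 324, 972]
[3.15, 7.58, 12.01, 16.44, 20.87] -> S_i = 3.15 + 4.43*i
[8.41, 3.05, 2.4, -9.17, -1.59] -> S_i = Random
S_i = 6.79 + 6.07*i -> [6.79, 12.86, 18.93, 25.0, 31.07]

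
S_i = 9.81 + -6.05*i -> [9.81, 3.76, -2.29, -8.34, -14.39]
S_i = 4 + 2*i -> [4, 6, 8, 10, 12]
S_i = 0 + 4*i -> [0, 4, 8, 12, 16]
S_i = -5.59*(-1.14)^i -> [-5.59, 6.37, -7.26, 8.28, -9.44]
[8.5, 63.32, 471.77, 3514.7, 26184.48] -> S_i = 8.50*7.45^i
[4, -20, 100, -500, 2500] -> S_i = 4*-5^i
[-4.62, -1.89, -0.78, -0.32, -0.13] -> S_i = -4.62*0.41^i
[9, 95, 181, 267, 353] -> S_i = 9 + 86*i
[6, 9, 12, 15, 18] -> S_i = 6 + 3*i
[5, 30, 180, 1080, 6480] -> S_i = 5*6^i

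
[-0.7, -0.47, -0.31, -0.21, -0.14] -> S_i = -0.70*0.67^i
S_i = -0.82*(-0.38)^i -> [-0.82, 0.31, -0.12, 0.04, -0.02]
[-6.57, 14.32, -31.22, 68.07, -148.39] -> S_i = -6.57*(-2.18)^i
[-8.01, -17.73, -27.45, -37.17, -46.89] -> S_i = -8.01 + -9.72*i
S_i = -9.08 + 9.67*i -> [-9.08, 0.59, 10.26, 19.93, 29.6]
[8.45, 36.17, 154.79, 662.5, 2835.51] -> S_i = 8.45*4.28^i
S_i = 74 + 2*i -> [74, 76, 78, 80, 82]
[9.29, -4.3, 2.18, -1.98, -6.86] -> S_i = Random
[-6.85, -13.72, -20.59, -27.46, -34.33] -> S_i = -6.85 + -6.87*i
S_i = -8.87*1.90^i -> [-8.87, -16.85, -32.02, -60.84, -115.59]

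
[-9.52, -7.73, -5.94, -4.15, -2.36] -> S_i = -9.52 + 1.79*i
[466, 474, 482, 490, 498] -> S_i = 466 + 8*i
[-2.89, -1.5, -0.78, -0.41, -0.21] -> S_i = -2.89*0.52^i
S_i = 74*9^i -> [74, 666, 5994, 53946, 485514]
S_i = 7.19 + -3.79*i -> [7.19, 3.4, -0.39, -4.18, -7.97]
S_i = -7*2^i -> [-7, -14, -28, -56, -112]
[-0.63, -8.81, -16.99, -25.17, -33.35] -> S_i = -0.63 + -8.18*i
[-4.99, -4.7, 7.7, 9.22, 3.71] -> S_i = Random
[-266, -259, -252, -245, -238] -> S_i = -266 + 7*i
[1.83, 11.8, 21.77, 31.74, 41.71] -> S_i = 1.83 + 9.97*i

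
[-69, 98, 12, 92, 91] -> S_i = Random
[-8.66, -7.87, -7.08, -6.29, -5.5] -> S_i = -8.66 + 0.79*i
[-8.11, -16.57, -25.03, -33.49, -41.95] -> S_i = -8.11 + -8.46*i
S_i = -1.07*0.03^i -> [-1.07, -0.03, -0.0, -0.0, -0.0]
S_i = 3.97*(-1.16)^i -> [3.97, -4.61, 5.34, -6.2, 7.19]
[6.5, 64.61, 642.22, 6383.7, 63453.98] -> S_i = 6.50*9.94^i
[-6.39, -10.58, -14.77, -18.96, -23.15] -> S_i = -6.39 + -4.19*i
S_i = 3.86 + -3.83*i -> [3.86, 0.03, -3.8, -7.63, -11.46]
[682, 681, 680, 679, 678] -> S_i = 682 + -1*i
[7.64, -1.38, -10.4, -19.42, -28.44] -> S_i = 7.64 + -9.02*i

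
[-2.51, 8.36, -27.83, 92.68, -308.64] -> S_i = -2.51*(-3.33)^i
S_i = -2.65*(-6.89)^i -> [-2.65, 18.26, -125.8, 866.77, -5972.04]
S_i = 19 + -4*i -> [19, 15, 11, 7, 3]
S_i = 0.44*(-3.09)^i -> [0.44, -1.36, 4.2, -12.98, 40.11]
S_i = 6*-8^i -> [6, -48, 384, -3072, 24576]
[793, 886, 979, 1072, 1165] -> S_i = 793 + 93*i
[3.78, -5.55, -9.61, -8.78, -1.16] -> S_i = Random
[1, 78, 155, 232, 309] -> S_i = 1 + 77*i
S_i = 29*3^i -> [29, 87, 261, 783, 2349]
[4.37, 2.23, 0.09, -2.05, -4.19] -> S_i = 4.37 + -2.14*i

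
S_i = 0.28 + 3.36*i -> [0.28, 3.64, 7.0, 10.36, 13.72]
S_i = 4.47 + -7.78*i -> [4.47, -3.31, -11.09, -18.87, -26.65]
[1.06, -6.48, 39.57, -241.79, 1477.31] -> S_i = 1.06*(-6.11)^i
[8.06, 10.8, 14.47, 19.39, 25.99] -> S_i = 8.06*1.34^i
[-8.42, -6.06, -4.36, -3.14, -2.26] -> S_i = -8.42*0.72^i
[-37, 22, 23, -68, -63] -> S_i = Random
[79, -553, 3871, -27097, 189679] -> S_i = 79*-7^i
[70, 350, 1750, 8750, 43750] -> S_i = 70*5^i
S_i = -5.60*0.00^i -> [-5.6, -0.0, -0.0, -0.0, -0.0]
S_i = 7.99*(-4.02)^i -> [7.99, -32.12, 129.12, -519.07, 2086.66]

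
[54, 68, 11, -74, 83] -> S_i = Random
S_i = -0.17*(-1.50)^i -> [-0.17, 0.26, -0.38, 0.57, -0.86]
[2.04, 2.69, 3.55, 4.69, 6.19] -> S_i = 2.04*1.32^i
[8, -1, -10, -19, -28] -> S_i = 8 + -9*i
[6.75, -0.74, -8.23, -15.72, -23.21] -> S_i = 6.75 + -7.49*i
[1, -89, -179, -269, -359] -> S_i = 1 + -90*i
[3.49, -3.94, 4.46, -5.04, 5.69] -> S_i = 3.49*(-1.13)^i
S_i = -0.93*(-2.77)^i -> [-0.93, 2.58, -7.14, 19.77, -54.75]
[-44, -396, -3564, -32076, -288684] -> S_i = -44*9^i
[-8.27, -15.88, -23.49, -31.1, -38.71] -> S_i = -8.27 + -7.61*i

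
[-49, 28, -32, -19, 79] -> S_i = Random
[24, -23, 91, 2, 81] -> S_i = Random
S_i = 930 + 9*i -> [930, 939, 948, 957, 966]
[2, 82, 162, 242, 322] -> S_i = 2 + 80*i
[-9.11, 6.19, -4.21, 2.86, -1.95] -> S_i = -9.11*(-0.68)^i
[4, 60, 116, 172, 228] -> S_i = 4 + 56*i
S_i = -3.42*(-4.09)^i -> [-3.42, 13.99, -57.21, 233.99, -957.02]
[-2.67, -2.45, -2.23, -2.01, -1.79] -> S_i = -2.67 + 0.22*i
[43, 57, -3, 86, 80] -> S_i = Random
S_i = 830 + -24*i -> [830, 806, 782, 758, 734]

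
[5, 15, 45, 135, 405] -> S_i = 5*3^i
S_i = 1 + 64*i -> [1, 65, 129, 193, 257]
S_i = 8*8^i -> [8, 64, 512, 4096, 32768]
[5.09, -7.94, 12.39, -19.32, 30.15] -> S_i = 5.09*(-1.56)^i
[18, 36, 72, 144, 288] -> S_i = 18*2^i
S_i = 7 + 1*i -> [7, 8, 9, 10, 11]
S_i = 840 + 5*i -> [840, 845, 850, 855, 860]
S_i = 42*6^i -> [42, 252, 1512, 9072, 54432]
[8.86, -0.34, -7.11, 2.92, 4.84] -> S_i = Random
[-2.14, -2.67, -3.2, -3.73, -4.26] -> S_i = -2.14 + -0.53*i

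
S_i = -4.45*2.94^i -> [-4.45, -13.08, -38.46, -113.08, -332.47]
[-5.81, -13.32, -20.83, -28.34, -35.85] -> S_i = -5.81 + -7.51*i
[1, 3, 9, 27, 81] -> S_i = 1*3^i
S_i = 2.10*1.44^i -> [2.1, 3.02, 4.35, 6.27, 9.03]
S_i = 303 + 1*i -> [303, 304, 305, 306, 307]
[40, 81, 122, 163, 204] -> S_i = 40 + 41*i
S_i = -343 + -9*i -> [-343, -352, -361, -370, -379]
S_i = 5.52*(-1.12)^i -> [5.52, -6.18, 6.92, -7.76, 8.69]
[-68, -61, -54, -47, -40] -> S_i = -68 + 7*i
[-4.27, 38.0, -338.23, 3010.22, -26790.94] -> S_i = -4.27*(-8.90)^i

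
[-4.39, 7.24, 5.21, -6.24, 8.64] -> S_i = Random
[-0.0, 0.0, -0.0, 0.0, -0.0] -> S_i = -0.00*(-1.28)^i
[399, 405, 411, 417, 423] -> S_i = 399 + 6*i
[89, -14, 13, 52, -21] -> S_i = Random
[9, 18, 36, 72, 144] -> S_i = 9*2^i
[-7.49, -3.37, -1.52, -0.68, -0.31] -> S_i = -7.49*0.45^i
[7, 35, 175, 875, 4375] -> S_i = 7*5^i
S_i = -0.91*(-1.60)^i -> [-0.91, 1.46, -2.33, 3.73, -5.96]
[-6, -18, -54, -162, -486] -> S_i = -6*3^i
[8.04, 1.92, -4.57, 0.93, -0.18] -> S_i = Random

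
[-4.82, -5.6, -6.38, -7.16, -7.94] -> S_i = -4.82 + -0.78*i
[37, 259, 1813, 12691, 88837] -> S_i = 37*7^i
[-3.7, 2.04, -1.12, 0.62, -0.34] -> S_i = -3.70*(-0.55)^i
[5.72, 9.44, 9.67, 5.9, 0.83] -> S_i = Random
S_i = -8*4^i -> [-8, -32, -128, -512, -2048]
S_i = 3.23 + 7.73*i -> [3.23, 10.96, 18.69, 26.42, 34.15]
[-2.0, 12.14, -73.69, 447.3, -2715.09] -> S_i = -2.00*(-6.07)^i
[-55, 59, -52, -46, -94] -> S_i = Random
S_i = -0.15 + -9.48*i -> [-0.15, -9.63, -19.11, -28.59, -38.07]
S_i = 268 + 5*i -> [268, 273, 278, 283, 288]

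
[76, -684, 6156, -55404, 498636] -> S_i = 76*-9^i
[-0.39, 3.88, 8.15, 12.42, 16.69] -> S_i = -0.39 + 4.27*i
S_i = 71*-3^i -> [71, -213, 639, -1917, 5751]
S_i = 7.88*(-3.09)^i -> [7.88, -24.35, 75.24, -232.49, 718.39]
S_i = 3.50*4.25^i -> [3.5, 14.88, 63.22, 268.68, 1141.89]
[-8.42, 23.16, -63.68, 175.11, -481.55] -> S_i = -8.42*(-2.75)^i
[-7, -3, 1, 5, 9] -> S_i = -7 + 4*i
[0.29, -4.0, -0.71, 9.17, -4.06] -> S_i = Random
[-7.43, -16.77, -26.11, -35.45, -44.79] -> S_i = -7.43 + -9.34*i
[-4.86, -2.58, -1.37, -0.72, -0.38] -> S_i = -4.86*0.53^i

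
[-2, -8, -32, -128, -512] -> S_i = -2*4^i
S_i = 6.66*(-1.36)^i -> [6.66, -9.06, 12.32, -16.75, 22.78]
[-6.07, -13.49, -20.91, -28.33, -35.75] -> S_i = -6.07 + -7.42*i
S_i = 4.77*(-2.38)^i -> [4.77, -11.35, 27.02, -64.31, 153.05]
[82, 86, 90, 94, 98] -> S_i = 82 + 4*i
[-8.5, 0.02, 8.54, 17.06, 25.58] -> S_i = -8.50 + 8.52*i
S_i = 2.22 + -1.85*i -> [2.22, 0.37, -1.48, -3.33, -5.18]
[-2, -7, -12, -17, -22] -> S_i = -2 + -5*i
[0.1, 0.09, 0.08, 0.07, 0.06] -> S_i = 0.10*0.87^i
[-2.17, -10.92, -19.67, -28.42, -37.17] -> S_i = -2.17 + -8.75*i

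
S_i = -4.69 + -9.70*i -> [-4.69, -14.39, -24.09, -33.79, -43.49]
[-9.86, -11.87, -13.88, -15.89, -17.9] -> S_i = -9.86 + -2.01*i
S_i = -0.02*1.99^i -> [-0.02, -0.04, -0.08, -0.16, -0.31]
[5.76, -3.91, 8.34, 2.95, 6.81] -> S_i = Random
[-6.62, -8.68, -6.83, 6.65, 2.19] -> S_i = Random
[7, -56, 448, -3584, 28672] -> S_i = 7*-8^i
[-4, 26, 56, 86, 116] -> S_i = -4 + 30*i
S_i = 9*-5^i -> [9, -45, 225, -1125, 5625]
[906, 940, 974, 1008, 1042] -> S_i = 906 + 34*i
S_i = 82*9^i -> [82, 738, 6642, 59778, 538002]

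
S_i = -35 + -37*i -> [-35, -72, -109, -146, -183]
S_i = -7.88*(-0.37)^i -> [-7.88, 2.92, -1.08, 0.4, -0.15]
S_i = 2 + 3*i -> [2, 5, 8, 11, 14]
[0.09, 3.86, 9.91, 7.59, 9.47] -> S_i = Random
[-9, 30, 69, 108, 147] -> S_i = -9 + 39*i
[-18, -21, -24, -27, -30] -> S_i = -18 + -3*i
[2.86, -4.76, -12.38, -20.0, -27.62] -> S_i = 2.86 + -7.62*i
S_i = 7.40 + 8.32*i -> [7.4, 15.72, 24.04, 32.36, 40.68]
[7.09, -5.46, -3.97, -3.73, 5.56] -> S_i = Random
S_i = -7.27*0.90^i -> [-7.27, -6.54, -5.89, -5.3, -4.77]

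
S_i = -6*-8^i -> [-6, 48, -384, 3072, -24576]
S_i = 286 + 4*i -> [286, 290, 294, 298, 302]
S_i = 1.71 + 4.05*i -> [1.71, 5.76, 9.81, 13.86, 17.91]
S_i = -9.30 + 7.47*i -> [-9.3, -1.83, 5.64, 13.11, 20.58]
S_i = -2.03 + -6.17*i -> [-2.03, -8.2, -14.37, -20.54, -26.71]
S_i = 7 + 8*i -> [7, 15, 23, 31, 39]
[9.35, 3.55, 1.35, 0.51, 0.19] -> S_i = 9.35*0.38^i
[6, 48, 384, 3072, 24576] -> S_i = 6*8^i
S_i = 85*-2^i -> [85, -170, 340, -680, 1360]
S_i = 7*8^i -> [7, 56, 448, 3584, 28672]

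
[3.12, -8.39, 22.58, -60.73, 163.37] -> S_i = 3.12*(-2.69)^i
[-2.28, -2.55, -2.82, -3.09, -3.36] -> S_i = -2.28 + -0.27*i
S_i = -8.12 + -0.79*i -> [-8.12, -8.91, -9.7, -10.49, -11.28]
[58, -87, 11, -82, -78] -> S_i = Random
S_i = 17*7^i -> [17, 119, 833, 5831, 40817]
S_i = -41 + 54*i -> [-41, 13, 67, 121, 175]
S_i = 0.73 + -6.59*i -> [0.73, -5.86, -12.45, -19.04, -25.63]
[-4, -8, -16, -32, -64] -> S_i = -4*2^i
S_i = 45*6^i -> [45, 270, 1620, 9720, 58320]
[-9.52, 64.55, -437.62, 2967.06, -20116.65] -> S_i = -9.52*(-6.78)^i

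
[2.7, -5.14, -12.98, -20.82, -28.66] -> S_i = 2.70 + -7.84*i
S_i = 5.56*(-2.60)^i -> [5.56, -14.46, 37.59, -97.72, 254.08]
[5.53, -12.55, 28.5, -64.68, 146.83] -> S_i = 5.53*(-2.27)^i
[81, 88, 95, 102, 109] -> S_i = 81 + 7*i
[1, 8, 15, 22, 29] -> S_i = 1 + 7*i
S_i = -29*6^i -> [-29, -174, -1044, -6264, -37584]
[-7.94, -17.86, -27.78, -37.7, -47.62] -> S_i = -7.94 + -9.92*i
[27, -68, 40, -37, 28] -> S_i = Random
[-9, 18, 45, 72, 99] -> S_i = -9 + 27*i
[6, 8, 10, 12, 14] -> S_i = 6 + 2*i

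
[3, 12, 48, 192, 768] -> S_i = 3*4^i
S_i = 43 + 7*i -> [43, 50, 57, 64, 71]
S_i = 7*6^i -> [7, 42, 252, 1512, 9072]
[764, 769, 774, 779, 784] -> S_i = 764 + 5*i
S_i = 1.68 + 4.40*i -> [1.68, 6.08, 10.48, 14.88, 19.28]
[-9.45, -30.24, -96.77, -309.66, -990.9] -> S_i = -9.45*3.20^i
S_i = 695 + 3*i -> [695, 698, 701, 704, 707]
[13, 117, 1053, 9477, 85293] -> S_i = 13*9^i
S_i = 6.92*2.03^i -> [6.92, 14.05, 28.52, 57.89, 117.51]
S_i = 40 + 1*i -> [40, 41, 42, 43, 44]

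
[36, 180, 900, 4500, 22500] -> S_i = 36*5^i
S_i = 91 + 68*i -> [91, 159, 227, 295, 363]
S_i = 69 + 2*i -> [69, 71, 73, 75, 77]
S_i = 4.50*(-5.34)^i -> [4.5, -24.03, 128.32, -685.23, 3659.13]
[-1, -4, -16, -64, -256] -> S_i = -1*4^i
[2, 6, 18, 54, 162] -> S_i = 2*3^i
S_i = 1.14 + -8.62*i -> [1.14, -7.48, -16.1, -24.72, -33.34]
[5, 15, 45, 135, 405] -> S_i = 5*3^i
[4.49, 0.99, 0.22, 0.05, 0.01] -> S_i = 4.49*0.22^i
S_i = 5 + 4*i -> [5, 9, 13, 17, 21]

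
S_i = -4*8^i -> [-4, -32, -256, -2048, -16384]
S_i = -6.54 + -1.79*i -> [-6.54, -8.33, -10.12, -11.91, -13.7]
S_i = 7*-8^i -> [7, -56, 448, -3584, 28672]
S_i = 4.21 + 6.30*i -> [4.21, 10.51, 16.81, 23.11, 29.41]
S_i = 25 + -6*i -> [25, 19, 13, 7, 1]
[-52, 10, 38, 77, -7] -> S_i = Random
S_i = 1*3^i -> [1, 3, 9, 27, 81]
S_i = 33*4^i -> [33, 132, 528, 2112, 8448]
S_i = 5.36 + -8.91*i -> [5.36, -3.55, -12.46, -21.37, -30.28]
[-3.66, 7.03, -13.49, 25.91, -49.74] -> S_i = -3.66*(-1.92)^i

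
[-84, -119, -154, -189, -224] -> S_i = -84 + -35*i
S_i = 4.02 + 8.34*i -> [4.02, 12.36, 20.7, 29.04, 37.38]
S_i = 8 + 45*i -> [8, 53, 98, 143, 188]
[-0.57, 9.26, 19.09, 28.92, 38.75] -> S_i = -0.57 + 9.83*i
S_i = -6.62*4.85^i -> [-6.62, -32.11, -155.72, -755.24, -3662.9]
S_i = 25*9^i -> [25, 225, 2025, 18225, 164025]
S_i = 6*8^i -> [6, 48, 384, 3072, 24576]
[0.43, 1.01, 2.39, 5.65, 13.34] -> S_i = 0.43*2.36^i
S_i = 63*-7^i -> [63, -441, 3087, -21609, 151263]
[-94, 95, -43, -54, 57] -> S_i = Random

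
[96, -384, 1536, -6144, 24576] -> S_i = 96*-4^i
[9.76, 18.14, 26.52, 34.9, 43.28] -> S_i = 9.76 + 8.38*i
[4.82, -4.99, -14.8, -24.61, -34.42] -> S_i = 4.82 + -9.81*i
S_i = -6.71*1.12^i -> [-6.71, -7.52, -8.42, -9.43, -10.56]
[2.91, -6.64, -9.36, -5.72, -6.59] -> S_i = Random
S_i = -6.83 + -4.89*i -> [-6.83, -11.72, -16.61, -21.5, -26.39]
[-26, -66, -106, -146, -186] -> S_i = -26 + -40*i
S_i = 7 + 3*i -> [7, 10, 13, 16, 19]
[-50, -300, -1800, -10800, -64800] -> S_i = -50*6^i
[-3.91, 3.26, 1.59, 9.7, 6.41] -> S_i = Random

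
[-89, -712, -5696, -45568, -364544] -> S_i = -89*8^i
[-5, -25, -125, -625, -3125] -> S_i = -5*5^i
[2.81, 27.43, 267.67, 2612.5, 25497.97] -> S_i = 2.81*9.76^i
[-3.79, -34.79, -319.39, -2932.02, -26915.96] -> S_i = -3.79*9.18^i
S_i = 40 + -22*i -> [40, 18, -4, -26, -48]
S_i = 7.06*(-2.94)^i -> [7.06, -20.76, 61.02, -179.41, 527.47]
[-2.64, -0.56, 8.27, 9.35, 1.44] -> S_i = Random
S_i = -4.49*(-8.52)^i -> [-4.49, 38.25, -325.93, 2776.93, -23659.45]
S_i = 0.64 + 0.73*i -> [0.64, 1.37, 2.1, 2.83, 3.56]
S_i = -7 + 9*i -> [-7, 2, 11, 20, 29]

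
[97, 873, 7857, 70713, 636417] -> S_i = 97*9^i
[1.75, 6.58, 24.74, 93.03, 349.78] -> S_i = 1.75*3.76^i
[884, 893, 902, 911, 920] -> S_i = 884 + 9*i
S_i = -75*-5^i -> [-75, 375, -1875, 9375, -46875]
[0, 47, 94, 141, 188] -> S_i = 0 + 47*i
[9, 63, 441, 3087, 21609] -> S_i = 9*7^i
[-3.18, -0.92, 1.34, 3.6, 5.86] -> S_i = -3.18 + 2.26*i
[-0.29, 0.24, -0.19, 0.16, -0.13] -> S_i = -0.29*(-0.82)^i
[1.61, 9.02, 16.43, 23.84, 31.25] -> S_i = 1.61 + 7.41*i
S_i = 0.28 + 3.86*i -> [0.28, 4.14, 8.0, 11.86, 15.72]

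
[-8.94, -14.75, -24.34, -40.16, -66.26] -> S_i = -8.94*1.65^i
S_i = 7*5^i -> [7, 35, 175, 875, 4375]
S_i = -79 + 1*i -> [-79, -78, -77, -76, -75]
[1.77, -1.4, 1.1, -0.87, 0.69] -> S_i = 1.77*(-0.79)^i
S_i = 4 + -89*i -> [4, -85, -174, -263, -352]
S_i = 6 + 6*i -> [6, 12, 18, 24, 30]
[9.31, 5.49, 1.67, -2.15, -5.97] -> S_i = 9.31 + -3.82*i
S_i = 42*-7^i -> [42, -294, 2058, -14406, 100842]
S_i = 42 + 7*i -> [42, 49, 56, 63, 70]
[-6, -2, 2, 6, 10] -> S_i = -6 + 4*i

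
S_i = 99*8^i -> [99, 792, 6336, 50688, 405504]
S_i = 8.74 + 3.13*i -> [8.74, 11.87, 15.0, 18.13, 21.26]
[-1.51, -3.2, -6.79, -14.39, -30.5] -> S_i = -1.51*2.12^i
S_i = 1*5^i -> [1, 5, 25, 125, 625]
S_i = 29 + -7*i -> [29, 22, 15, 8, 1]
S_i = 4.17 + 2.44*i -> [4.17, 6.61, 9.05, 11.49, 13.93]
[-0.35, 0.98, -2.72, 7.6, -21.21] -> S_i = -0.35*(-2.79)^i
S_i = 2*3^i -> [2, 6, 18, 54, 162]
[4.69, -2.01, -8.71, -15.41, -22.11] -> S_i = 4.69 + -6.70*i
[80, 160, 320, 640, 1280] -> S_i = 80*2^i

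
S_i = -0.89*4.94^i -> [-0.89, -4.4, -21.72, -107.29, -530.03]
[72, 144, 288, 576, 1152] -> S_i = 72*2^i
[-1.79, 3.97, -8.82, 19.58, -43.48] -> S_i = -1.79*(-2.22)^i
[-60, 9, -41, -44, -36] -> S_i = Random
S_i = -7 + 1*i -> [-7, -6, -5, -4, -3]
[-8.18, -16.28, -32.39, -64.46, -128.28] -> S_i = -8.18*1.99^i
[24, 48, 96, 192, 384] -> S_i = 24*2^i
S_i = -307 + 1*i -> [-307, -306, -305, -304, -303]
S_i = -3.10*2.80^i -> [-3.1, -8.68, -24.3, -68.05, -190.54]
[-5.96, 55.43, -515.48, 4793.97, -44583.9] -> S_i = -5.96*(-9.30)^i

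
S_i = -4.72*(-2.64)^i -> [-4.72, 12.46, -32.9, 86.85, -229.28]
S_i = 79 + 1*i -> [79, 80, 81, 82, 83]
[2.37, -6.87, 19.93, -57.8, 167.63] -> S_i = 2.37*(-2.90)^i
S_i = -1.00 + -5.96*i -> [-1.0, -6.96, -12.92, -18.88, -24.84]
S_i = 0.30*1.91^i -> [0.3, 0.57, 1.09, 2.09, 3.99]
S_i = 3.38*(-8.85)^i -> [3.38, -29.91, 264.73, -2342.86, 20734.32]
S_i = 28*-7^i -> [28, -196, 1372, -9604, 67228]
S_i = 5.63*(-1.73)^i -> [5.63, -9.74, 16.85, -29.15, 50.43]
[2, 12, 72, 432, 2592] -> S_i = 2*6^i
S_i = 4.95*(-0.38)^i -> [4.95, -1.88, 0.71, -0.27, 0.1]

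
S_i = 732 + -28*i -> [732, 704, 676, 648, 620]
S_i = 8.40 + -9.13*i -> [8.4, -0.73, -9.86, -18.99, -28.12]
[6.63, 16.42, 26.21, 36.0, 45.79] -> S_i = 6.63 + 9.79*i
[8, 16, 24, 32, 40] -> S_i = 8 + 8*i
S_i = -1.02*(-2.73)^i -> [-1.02, 2.78, -7.6, 20.75, -56.66]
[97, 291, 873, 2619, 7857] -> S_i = 97*3^i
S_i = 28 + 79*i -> [28, 107, 186, 265, 344]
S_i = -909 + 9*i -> [-909, -900, -891, -882, -873]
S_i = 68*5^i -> [68, 340, 1700, 8500, 42500]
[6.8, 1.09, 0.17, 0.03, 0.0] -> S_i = 6.80*0.16^i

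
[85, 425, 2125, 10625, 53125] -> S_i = 85*5^i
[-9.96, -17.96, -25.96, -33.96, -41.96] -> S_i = -9.96 + -8.00*i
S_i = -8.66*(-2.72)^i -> [-8.66, 23.56, -64.07, 174.27, -474.02]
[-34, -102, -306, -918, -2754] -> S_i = -34*3^i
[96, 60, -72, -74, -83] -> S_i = Random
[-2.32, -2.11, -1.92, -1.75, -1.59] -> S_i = -2.32*0.91^i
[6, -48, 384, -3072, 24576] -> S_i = 6*-8^i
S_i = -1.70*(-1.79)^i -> [-1.7, 3.04, -5.45, 9.75, -17.45]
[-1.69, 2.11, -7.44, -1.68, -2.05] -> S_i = Random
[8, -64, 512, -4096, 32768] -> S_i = 8*-8^i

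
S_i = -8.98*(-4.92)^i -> [-8.98, 44.18, -217.37, 1069.48, -5261.83]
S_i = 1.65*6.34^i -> [1.65, 10.46, 66.32, 420.49, 2665.88]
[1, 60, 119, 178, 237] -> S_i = 1 + 59*i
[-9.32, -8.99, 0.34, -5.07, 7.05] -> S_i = Random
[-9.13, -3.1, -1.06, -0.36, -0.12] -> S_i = -9.13*0.34^i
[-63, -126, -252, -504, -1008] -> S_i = -63*2^i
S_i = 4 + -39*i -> [4, -35, -74, -113, -152]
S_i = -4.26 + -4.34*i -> [-4.26, -8.6, -12.94, -17.28, -21.62]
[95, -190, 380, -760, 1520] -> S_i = 95*-2^i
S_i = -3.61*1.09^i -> [-3.61, -3.93, -4.29, -4.68, -5.1]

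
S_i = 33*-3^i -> [33, -99, 297, -891, 2673]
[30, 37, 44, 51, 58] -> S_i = 30 + 7*i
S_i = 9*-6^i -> [9, -54, 324, -1944, 11664]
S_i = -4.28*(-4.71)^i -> [-4.28, 20.16, -94.95, 447.2, -2106.33]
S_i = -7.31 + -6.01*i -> [-7.31, -13.32, -19.33, -25.34, -31.35]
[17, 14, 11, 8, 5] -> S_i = 17 + -3*i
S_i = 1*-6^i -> [1, -6, 36, -216, 1296]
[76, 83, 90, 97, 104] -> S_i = 76 + 7*i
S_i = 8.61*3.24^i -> [8.61, 27.9, 90.38, 292.85, 948.82]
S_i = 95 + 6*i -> [95, 101, 107, 113, 119]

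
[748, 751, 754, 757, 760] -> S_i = 748 + 3*i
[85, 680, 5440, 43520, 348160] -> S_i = 85*8^i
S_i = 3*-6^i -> [3, -18, 108, -648, 3888]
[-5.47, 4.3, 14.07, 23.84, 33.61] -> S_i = -5.47 + 9.77*i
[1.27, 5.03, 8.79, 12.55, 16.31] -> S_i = 1.27 + 3.76*i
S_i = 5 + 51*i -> [5, 56, 107, 158, 209]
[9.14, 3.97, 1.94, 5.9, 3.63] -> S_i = Random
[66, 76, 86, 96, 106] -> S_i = 66 + 10*i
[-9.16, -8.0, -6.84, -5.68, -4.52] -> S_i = -9.16 + 1.16*i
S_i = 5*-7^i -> [5, -35, 245, -1715, 12005]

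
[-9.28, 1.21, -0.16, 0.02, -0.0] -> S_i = -9.28*(-0.13)^i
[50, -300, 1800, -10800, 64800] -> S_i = 50*-6^i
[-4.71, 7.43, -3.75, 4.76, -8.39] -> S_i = Random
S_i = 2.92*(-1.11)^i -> [2.92, -3.24, 3.6, -3.99, 4.43]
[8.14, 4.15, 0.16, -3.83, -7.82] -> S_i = 8.14 + -3.99*i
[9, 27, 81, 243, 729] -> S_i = 9*3^i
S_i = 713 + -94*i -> [713, 619, 525, 431, 337]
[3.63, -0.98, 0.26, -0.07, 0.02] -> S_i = 3.63*(-0.27)^i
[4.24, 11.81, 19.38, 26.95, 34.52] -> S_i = 4.24 + 7.57*i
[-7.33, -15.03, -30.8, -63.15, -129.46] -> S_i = -7.33*2.05^i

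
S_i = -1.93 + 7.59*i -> [-1.93, 5.66, 13.25, 20.84, 28.43]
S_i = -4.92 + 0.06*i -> [-4.92, -4.86, -4.8, -4.74, -4.68]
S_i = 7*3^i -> [7, 21, 63, 189, 567]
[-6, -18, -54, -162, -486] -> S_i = -6*3^i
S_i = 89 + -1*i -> [89, 88, 87, 86, 85]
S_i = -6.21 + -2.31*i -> [-6.21, -8.52, -10.83, -13.14, -15.45]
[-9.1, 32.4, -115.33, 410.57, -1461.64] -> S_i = -9.10*(-3.56)^i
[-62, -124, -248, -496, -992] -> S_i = -62*2^i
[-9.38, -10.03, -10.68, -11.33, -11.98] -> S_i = -9.38 + -0.65*i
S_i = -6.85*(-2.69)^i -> [-6.85, 18.43, -49.57, 133.34, -358.67]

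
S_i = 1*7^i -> [1, 7, 49, 343, 2401]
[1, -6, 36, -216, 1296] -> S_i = 1*-6^i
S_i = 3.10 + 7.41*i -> [3.1, 10.51, 17.92, 25.33, 32.74]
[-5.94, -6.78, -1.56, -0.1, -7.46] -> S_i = Random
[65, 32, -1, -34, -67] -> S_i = 65 + -33*i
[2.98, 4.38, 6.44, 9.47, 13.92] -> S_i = 2.98*1.47^i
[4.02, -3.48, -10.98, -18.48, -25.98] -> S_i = 4.02 + -7.50*i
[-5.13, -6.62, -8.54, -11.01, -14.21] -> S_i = -5.13*1.29^i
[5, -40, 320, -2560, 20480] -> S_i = 5*-8^i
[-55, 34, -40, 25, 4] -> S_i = Random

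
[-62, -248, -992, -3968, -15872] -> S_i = -62*4^i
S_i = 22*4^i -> [22, 88, 352, 1408, 5632]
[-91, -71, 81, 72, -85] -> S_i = Random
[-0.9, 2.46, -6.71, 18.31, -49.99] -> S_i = -0.90*(-2.73)^i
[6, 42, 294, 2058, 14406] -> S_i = 6*7^i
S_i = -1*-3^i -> [-1, 3, -9, 27, -81]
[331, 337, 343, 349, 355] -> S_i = 331 + 6*i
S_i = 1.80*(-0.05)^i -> [1.8, -0.09, 0.0, -0.0, 0.0]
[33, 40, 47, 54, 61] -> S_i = 33 + 7*i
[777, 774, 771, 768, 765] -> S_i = 777 + -3*i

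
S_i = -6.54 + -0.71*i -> [-6.54, -7.25, -7.96, -8.67, -9.38]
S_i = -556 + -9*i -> [-556, -565, -574, -583, -592]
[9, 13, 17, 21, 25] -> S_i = 9 + 4*i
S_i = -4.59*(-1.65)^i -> [-4.59, 7.57, -12.5, 20.62, -34.02]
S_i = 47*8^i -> [47, 376, 3008, 24064, 192512]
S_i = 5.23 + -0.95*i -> [5.23, 4.28, 3.33, 2.38, 1.43]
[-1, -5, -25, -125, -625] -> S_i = -1*5^i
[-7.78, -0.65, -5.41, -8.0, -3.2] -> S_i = Random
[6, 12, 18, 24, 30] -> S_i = 6 + 6*i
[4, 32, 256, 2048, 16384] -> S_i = 4*8^i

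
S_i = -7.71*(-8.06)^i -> [-7.71, 62.14, -500.87, 4037.01, -32538.28]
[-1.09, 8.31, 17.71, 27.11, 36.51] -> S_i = -1.09 + 9.40*i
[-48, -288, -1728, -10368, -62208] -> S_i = -48*6^i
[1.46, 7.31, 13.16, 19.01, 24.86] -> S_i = 1.46 + 5.85*i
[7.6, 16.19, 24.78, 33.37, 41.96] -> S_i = 7.60 + 8.59*i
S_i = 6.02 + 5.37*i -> [6.02, 11.39, 16.76, 22.13, 27.5]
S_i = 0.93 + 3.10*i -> [0.93, 4.03, 7.13, 10.23, 13.33]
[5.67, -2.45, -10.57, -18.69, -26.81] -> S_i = 5.67 + -8.12*i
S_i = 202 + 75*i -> [202, 277, 352, 427, 502]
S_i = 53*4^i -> [53, 212, 848, 3392, 13568]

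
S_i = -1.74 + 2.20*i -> [-1.74, 0.46, 2.66, 4.86, 7.06]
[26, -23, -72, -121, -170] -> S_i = 26 + -49*i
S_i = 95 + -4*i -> [95, 91, 87, 83, 79]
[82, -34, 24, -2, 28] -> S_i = Random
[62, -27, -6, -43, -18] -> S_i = Random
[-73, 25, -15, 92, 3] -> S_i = Random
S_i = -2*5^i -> [-2, -10, -50, -250, -1250]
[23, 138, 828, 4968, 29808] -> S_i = 23*6^i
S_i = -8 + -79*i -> [-8, -87, -166, -245, -324]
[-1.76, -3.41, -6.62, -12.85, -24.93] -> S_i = -1.76*1.94^i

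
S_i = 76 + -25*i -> [76, 51, 26, 1, -24]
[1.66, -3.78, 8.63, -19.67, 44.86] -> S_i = 1.66*(-2.28)^i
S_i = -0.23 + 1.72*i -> [-0.23, 1.49, 3.21, 4.93, 6.65]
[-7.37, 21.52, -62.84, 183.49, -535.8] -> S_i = -7.37*(-2.92)^i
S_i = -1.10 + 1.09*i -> [-1.1, -0.01, 1.08, 2.17, 3.26]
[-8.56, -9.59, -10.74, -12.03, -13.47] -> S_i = -8.56*1.12^i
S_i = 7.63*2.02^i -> [7.63, 15.41, 31.13, 62.89, 127.04]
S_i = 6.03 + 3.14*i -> [6.03, 9.17, 12.31, 15.45, 18.59]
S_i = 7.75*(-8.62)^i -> [7.75, -66.8, 575.86, -4963.91, 42788.86]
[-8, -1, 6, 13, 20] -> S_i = -8 + 7*i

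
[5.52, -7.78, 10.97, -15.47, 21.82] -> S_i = 5.52*(-1.41)^i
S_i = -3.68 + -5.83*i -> [-3.68, -9.51, -15.34, -21.17, -27.0]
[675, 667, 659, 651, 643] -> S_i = 675 + -8*i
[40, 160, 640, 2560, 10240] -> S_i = 40*4^i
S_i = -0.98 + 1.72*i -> [-0.98, 0.74, 2.46, 4.18, 5.9]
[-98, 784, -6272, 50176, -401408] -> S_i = -98*-8^i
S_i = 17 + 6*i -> [17, 23, 29, 35, 41]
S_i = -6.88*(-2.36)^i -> [-6.88, 16.24, -38.32, 90.43, -213.42]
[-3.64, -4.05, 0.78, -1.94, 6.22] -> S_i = Random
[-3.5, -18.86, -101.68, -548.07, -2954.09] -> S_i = -3.50*5.39^i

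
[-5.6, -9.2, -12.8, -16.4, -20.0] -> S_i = -5.60 + -3.60*i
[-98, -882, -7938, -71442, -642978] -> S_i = -98*9^i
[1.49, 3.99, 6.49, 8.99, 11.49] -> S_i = 1.49 + 2.50*i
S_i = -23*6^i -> [-23, -138, -828, -4968, -29808]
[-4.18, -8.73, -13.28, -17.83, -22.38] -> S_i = -4.18 + -4.55*i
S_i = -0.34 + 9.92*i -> [-0.34, 9.58, 19.5, 29.42, 39.34]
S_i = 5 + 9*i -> [5, 14, 23, 32, 41]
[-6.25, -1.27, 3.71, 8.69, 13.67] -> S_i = -6.25 + 4.98*i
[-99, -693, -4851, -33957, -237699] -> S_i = -99*7^i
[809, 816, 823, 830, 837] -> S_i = 809 + 7*i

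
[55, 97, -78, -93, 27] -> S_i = Random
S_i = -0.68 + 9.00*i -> [-0.68, 8.32, 17.32, 26.32, 35.32]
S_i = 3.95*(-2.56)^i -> [3.95, -10.11, 25.89, -66.27, 169.65]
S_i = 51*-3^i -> [51, -153, 459, -1377, 4131]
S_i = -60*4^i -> [-60, -240, -960, -3840, -15360]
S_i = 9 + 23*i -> [9, 32, 55, 78, 101]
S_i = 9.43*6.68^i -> [9.43, 62.99, 420.79, 2810.87, 18776.63]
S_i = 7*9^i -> [7, 63, 567, 5103, 45927]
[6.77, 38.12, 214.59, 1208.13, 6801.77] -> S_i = 6.77*5.63^i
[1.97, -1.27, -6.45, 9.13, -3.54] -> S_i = Random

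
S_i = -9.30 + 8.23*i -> [-9.3, -1.07, 7.16, 15.39, 23.62]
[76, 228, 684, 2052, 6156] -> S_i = 76*3^i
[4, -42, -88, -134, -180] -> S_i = 4 + -46*i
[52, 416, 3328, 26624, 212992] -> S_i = 52*8^i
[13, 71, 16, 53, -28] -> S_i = Random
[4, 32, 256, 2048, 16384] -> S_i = 4*8^i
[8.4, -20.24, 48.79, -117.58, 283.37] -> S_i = 8.40*(-2.41)^i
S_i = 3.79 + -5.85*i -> [3.79, -2.06, -7.91, -13.76, -19.61]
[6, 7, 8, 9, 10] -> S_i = 6 + 1*i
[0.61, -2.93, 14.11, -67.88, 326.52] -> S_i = 0.61*(-4.81)^i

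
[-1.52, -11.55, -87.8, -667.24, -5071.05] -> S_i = -1.52*7.60^i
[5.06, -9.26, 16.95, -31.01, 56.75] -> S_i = 5.06*(-1.83)^i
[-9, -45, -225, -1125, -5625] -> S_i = -9*5^i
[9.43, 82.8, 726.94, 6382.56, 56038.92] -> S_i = 9.43*8.78^i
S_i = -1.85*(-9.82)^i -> [-1.85, 18.17, -178.4, 1751.89, -17203.53]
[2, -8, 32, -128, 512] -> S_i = 2*-4^i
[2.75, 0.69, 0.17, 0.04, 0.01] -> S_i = 2.75*0.25^i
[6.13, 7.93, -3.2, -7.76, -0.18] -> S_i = Random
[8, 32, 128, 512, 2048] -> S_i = 8*4^i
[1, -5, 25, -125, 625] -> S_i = 1*-5^i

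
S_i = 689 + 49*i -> [689, 738, 787, 836, 885]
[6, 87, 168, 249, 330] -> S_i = 6 + 81*i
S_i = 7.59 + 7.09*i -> [7.59, 14.68, 21.77, 28.86, 35.95]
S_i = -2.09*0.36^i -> [-2.09, -0.75, -0.27, -0.1, -0.04]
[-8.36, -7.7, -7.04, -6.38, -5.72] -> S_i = -8.36 + 0.66*i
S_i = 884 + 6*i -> [884, 890, 896, 902, 908]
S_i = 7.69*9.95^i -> [7.69, 76.52, 761.33, 7575.23, 75373.5]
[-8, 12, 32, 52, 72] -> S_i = -8 + 20*i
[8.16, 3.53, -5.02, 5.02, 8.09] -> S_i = Random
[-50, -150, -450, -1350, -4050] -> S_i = -50*3^i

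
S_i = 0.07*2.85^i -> [0.07, 0.2, 0.57, 1.62, 4.62]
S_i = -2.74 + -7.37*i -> [-2.74, -10.11, -17.48, -24.85, -32.22]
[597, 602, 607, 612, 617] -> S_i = 597 + 5*i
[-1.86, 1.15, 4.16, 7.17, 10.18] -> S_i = -1.86 + 3.01*i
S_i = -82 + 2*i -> [-82, -80, -78, -76, -74]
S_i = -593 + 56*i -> [-593, -537, -481, -425, -369]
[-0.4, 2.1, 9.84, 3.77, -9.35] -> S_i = Random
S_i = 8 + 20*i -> [8, 28, 48, 68, 88]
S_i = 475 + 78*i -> [475, 553, 631, 709, 787]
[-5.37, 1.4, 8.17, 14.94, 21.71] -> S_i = -5.37 + 6.77*i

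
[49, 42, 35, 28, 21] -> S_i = 49 + -7*i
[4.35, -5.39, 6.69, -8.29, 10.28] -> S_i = 4.35*(-1.24)^i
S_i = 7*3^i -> [7, 21, 63, 189, 567]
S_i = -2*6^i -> [-2, -12, -72, -432, -2592]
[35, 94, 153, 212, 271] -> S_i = 35 + 59*i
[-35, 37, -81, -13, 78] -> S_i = Random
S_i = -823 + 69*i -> [-823, -754, -685, -616, -547]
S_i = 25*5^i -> [25, 125, 625, 3125, 15625]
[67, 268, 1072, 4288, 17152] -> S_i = 67*4^i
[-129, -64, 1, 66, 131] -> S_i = -129 + 65*i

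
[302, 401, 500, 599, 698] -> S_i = 302 + 99*i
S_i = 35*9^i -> [35, 315, 2835, 25515, 229635]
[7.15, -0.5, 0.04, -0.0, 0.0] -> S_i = 7.15*(-0.07)^i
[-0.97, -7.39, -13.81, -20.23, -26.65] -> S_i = -0.97 + -6.42*i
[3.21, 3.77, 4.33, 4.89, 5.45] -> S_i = 3.21 + 0.56*i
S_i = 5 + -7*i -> [5, -2, -9, -16, -23]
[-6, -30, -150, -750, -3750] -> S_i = -6*5^i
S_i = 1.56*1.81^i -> [1.56, 2.82, 5.11, 9.25, 16.74]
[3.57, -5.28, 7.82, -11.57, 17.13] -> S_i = 3.57*(-1.48)^i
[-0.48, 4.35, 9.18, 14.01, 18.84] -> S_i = -0.48 + 4.83*i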